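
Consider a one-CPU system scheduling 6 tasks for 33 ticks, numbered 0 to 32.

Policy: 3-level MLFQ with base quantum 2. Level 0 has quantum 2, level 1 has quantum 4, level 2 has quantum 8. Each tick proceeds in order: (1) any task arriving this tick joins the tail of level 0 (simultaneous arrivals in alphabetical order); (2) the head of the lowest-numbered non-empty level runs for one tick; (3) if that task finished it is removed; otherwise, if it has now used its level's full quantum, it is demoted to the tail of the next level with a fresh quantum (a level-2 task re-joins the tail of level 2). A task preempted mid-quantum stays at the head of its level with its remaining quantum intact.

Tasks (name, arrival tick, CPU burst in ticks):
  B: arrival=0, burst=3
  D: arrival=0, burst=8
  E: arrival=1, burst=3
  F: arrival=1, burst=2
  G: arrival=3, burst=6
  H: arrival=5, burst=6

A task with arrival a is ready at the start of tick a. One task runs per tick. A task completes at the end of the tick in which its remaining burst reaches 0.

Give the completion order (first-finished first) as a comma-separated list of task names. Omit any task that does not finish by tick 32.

t=0: L0/L1/L2 = BD/-/- → run B
t=1: L0/L1/L2 = BDEF/-/- → run B
t=2: L0/L1/L2 = DEF/B/- → run D
t=3: L0/L1/L2 = DEFG/B/- → run D
t=4: L0/L1/L2 = EFG/BD/- → run E
t=5: L0/L1/L2 = EFGH/BD/- → run E
t=6: L0/L1/L2 = FGH/BDE/- → run F
t=7: L0/L1/L2 = FGH/BDE/- → run F
t=8: L0/L1/L2 = GH/BDE/- → run G
t=9: L0/L1/L2 = GH/BDE/- → run G
t=10: L0/L1/L2 = H/BDEG/- → run H
t=11: L0/L1/L2 = H/BDEG/- → run H
t=12: L0/L1/L2 = -/BDEGH/- → run B
t=13: L0/L1/L2 = -/DEGH/- → run D
t=14: L0/L1/L2 = -/DEGH/- → run D
t=15: L0/L1/L2 = -/DEGH/- → run D
t=16: L0/L1/L2 = -/DEGH/- → run D
t=17: L0/L1/L2 = -/EGH/D → run E
t=18: L0/L1/L2 = -/GH/D → run G
t=19: L0/L1/L2 = -/GH/D → run G
t=20: L0/L1/L2 = -/GH/D → run G
t=21: L0/L1/L2 = -/GH/D → run G
t=22: L0/L1/L2 = -/H/D → run H
t=23: L0/L1/L2 = -/H/D → run H
t=24: L0/L1/L2 = -/H/D → run H
t=25: L0/L1/L2 = -/H/D → run H
t=26: L0/L1/L2 = -/-/D → run D
t=27: L0/L1/L2 = -/-/D → run D
t=28: (idle)
t=29: (idle)
t=30: (idle)
t=31: (idle)
t=32: (idle)

completion order = F, B, E, G, H, D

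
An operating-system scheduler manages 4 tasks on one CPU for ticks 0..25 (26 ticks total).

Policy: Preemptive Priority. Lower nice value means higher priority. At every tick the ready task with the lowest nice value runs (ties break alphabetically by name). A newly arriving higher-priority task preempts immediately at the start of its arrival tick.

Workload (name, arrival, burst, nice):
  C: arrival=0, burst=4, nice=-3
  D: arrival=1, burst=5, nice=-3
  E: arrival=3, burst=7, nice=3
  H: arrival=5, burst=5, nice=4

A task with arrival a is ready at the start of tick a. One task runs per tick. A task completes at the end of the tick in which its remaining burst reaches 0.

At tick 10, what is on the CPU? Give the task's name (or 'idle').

t=0: ready={C} → run C
t=1: ready={C,D} → run C
t=2: ready={C,D} → run C
t=3: ready={C,D,E} → run C
t=4: ready={D,E} → run D
t=5: ready={D,E,H} → run D
t=6: ready={D,E,H} → run D
t=7: ready={D,E,H} → run D
t=8: ready={D,E,H} → run D
t=9: ready={E,H} → run E
t=10: ready={E,H} → run E
t=11: ready={E,H} → run E
t=12: ready={E,H} → run E
t=13: ready={E,H} → run E
t=14: ready={E,H} → run E
t=15: ready={E,H} → run E
t=16: ready={H} → run H
t=17: ready={H} → run H
t=18: ready={H} → run H
t=19: ready={H} → run H
t=20: ready={H} → run H
t=21: (idle)
t=22: (idle)
t=23: (idle)
t=24: (idle)
t=25: (idle)

running at tick 10 = E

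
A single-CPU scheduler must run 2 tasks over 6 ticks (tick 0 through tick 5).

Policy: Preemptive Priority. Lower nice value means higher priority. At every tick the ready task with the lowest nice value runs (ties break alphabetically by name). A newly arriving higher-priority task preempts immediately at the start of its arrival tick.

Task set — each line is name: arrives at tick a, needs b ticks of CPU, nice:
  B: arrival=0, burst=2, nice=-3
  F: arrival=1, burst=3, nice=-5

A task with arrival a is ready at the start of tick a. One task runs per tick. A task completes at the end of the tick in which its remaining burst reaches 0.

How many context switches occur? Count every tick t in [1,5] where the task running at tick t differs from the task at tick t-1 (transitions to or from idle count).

t=0: ready={B} → run B
t=1: ready={B,F} → run F
t=2: ready={B,F} → run F
t=3: ready={B,F} → run F
t=4: ready={B} → run B
t=5: (idle)

context switches = 3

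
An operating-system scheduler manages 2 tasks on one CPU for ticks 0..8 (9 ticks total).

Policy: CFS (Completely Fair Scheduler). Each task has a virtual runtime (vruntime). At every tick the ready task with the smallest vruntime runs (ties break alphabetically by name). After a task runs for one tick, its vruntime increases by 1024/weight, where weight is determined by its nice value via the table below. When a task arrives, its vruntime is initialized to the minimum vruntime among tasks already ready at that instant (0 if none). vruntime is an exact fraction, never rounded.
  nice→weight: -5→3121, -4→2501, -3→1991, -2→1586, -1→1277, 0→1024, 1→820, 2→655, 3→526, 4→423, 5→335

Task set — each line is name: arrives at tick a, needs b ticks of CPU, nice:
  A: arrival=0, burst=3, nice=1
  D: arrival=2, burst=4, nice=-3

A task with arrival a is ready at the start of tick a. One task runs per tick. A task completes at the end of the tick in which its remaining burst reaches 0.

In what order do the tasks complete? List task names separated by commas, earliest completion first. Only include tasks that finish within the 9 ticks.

completion order = A, D

t=0: vr[A=0] → run A
t=1: vr[A=256/205] → run A
t=2: vr[A=512/205 D=512/205] → run A
t=3: vr[D=512/205] → run D
t=4: vr[D=1229312/408155] → run D
t=5: vr[D=1439232/408155] → run D
t=6: vr[D=1649152/408155] → run D
t=7: (idle)
t=8: (idle)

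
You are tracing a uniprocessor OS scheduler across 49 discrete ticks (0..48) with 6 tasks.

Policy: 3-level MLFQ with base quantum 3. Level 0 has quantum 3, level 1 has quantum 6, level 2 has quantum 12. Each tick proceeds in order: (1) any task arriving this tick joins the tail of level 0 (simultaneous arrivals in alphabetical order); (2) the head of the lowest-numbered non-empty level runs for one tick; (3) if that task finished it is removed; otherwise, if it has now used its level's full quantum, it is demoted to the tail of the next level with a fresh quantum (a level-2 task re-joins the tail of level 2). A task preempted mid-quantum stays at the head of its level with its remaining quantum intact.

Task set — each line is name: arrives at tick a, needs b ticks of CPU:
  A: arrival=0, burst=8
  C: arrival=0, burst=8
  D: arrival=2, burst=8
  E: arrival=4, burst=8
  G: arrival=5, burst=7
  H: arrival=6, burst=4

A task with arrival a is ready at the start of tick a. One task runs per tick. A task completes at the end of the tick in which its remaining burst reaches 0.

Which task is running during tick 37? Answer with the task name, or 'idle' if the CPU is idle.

running at tick 37 = E

t=0: L0/L1/L2 = AC/-/- → run A
t=1: L0/L1/L2 = AC/-/- → run A
t=2: L0/L1/L2 = ACD/-/- → run A
t=3: L0/L1/L2 = CD/A/- → run C
t=4: L0/L1/L2 = CDE/A/- → run C
t=5: L0/L1/L2 = CDEG/A/- → run C
t=6: L0/L1/L2 = DEGH/AC/- → run D
t=7: L0/L1/L2 = DEGH/AC/- → run D
t=8: L0/L1/L2 = DEGH/AC/- → run D
t=9: L0/L1/L2 = EGH/ACD/- → run E
t=10: L0/L1/L2 = EGH/ACD/- → run E
t=11: L0/L1/L2 = EGH/ACD/- → run E
t=12: L0/L1/L2 = GH/ACDE/- → run G
t=13: L0/L1/L2 = GH/ACDE/- → run G
t=14: L0/L1/L2 = GH/ACDE/- → run G
t=15: L0/L1/L2 = H/ACDEG/- → run H
t=16: L0/L1/L2 = H/ACDEG/- → run H
t=17: L0/L1/L2 = H/ACDEG/- → run H
t=18: L0/L1/L2 = -/ACDEGH/- → run A
t=19: L0/L1/L2 = -/ACDEGH/- → run A
t=20: L0/L1/L2 = -/ACDEGH/- → run A
t=21: L0/L1/L2 = -/ACDEGH/- → run A
t=22: L0/L1/L2 = -/ACDEGH/- → run A
t=23: L0/L1/L2 = -/CDEGH/- → run C
t=24: L0/L1/L2 = -/CDEGH/- → run C
t=25: L0/L1/L2 = -/CDEGH/- → run C
t=26: L0/L1/L2 = -/CDEGH/- → run C
t=27: L0/L1/L2 = -/CDEGH/- → run C
t=28: L0/L1/L2 = -/DEGH/- → run D
t=29: L0/L1/L2 = -/DEGH/- → run D
t=30: L0/L1/L2 = -/DEGH/- → run D
t=31: L0/L1/L2 = -/DEGH/- → run D
t=32: L0/L1/L2 = -/DEGH/- → run D
t=33: L0/L1/L2 = -/EGH/- → run E
t=34: L0/L1/L2 = -/EGH/- → run E
t=35: L0/L1/L2 = -/EGH/- → run E
t=36: L0/L1/L2 = -/EGH/- → run E
t=37: L0/L1/L2 = -/EGH/- → run E
t=38: L0/L1/L2 = -/GH/- → run G
t=39: L0/L1/L2 = -/GH/- → run G
t=40: L0/L1/L2 = -/GH/- → run G
t=41: L0/L1/L2 = -/GH/- → run G
t=42: L0/L1/L2 = -/H/- → run H
t=43: (idle)
t=44: (idle)
t=45: (idle)
t=46: (idle)
t=47: (idle)
t=48: (idle)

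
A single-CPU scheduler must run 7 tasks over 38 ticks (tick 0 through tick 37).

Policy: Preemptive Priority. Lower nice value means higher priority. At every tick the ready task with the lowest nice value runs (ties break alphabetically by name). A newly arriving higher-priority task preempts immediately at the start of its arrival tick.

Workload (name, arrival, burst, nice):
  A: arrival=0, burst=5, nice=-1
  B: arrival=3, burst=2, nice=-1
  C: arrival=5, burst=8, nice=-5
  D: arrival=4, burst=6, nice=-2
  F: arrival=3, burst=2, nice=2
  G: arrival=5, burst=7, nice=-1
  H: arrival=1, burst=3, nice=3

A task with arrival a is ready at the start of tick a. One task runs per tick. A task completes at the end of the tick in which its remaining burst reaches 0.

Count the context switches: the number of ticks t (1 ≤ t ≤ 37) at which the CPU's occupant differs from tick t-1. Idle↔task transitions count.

context switches = 9

t=0: ready={A} → run A
t=1: ready={A,H} → run A
t=2: ready={A,H} → run A
t=3: ready={A,B,F,H} → run A
t=4: ready={A,B,D,F,H} → run D
t=5: ready={A,B,C,D,F,G,H} → run C
t=6: ready={A,B,C,D,F,G,H} → run C
t=7: ready={A,B,C,D,F,G,H} → run C
t=8: ready={A,B,C,D,F,G,H} → run C
t=9: ready={A,B,C,D,F,G,H} → run C
t=10: ready={A,B,C,D,F,G,H} → run C
t=11: ready={A,B,C,D,F,G,H} → run C
t=12: ready={A,B,C,D,F,G,H} → run C
t=13: ready={A,B,D,F,G,H} → run D
t=14: ready={A,B,D,F,G,H} → run D
t=15: ready={A,B,D,F,G,H} → run D
t=16: ready={A,B,D,F,G,H} → run D
t=17: ready={A,B,D,F,G,H} → run D
t=18: ready={A,B,F,G,H} → run A
t=19: ready={B,F,G,H} → run B
t=20: ready={B,F,G,H} → run B
t=21: ready={F,G,H} → run G
t=22: ready={F,G,H} → run G
t=23: ready={F,G,H} → run G
t=24: ready={F,G,H} → run G
t=25: ready={F,G,H} → run G
t=26: ready={F,G,H} → run G
t=27: ready={F,G,H} → run G
t=28: ready={F,H} → run F
t=29: ready={F,H} → run F
t=30: ready={H} → run H
t=31: ready={H} → run H
t=32: ready={H} → run H
t=33: (idle)
t=34: (idle)
t=35: (idle)
t=36: (idle)
t=37: (idle)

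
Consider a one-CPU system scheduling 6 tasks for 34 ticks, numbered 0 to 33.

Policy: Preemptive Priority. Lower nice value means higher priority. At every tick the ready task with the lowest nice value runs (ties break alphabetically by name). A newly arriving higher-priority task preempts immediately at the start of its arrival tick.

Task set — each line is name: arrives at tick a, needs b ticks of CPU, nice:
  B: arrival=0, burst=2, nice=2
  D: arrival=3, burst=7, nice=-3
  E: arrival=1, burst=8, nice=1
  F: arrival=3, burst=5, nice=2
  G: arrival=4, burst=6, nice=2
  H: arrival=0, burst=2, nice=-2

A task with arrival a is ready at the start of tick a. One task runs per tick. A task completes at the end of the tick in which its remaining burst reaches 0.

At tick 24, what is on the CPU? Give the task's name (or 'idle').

running at tick 24 = G

t=0: ready={B,H} → run H
t=1: ready={B,E,H} → run H
t=2: ready={B,E} → run E
t=3: ready={B,D,E,F} → run D
t=4: ready={B,D,E,F,G} → run D
t=5: ready={B,D,E,F,G} → run D
t=6: ready={B,D,E,F,G} → run D
t=7: ready={B,D,E,F,G} → run D
t=8: ready={B,D,E,F,G} → run D
t=9: ready={B,D,E,F,G} → run D
t=10: ready={B,E,F,G} → run E
t=11: ready={B,E,F,G} → run E
t=12: ready={B,E,F,G} → run E
t=13: ready={B,E,F,G} → run E
t=14: ready={B,E,F,G} → run E
t=15: ready={B,E,F,G} → run E
t=16: ready={B,E,F,G} → run E
t=17: ready={B,F,G} → run B
t=18: ready={B,F,G} → run B
t=19: ready={F,G} → run F
t=20: ready={F,G} → run F
t=21: ready={F,G} → run F
t=22: ready={F,G} → run F
t=23: ready={F,G} → run F
t=24: ready={G} → run G
t=25: ready={G} → run G
t=26: ready={G} → run G
t=27: ready={G} → run G
t=28: ready={G} → run G
t=29: ready={G} → run G
t=30: (idle)
t=31: (idle)
t=32: (idle)
t=33: (idle)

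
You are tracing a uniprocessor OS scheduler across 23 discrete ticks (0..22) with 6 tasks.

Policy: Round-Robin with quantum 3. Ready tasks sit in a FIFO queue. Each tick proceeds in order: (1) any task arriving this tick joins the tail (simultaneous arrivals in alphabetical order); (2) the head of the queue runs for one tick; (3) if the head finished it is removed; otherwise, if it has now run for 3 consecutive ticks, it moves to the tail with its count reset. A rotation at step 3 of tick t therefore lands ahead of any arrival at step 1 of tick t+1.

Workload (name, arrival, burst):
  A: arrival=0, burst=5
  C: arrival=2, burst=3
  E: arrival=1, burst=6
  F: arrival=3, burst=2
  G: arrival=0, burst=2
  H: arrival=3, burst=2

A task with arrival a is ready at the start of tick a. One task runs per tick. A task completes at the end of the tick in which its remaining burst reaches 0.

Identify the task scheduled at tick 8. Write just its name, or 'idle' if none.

running at tick 8 = C

t=0: queue=[A,G] q_used=0 → run A
t=1: queue=[A,G,E] q_used=1 → run A
t=2: queue=[A,G,E,C] q_used=2 → run A
t=3: queue=[G,E,C,A,F,H] q_used=0 → run G
t=4: queue=[G,E,C,A,F,H] q_used=1 → run G
t=5: queue=[E,C,A,F,H] q_used=0 → run E
t=6: queue=[E,C,A,F,H] q_used=1 → run E
t=7: queue=[E,C,A,F,H] q_used=2 → run E
t=8: queue=[C,A,F,H,E] q_used=0 → run C
t=9: queue=[C,A,F,H,E] q_used=1 → run C
t=10: queue=[C,A,F,H,E] q_used=2 → run C
t=11: queue=[A,F,H,E] q_used=0 → run A
t=12: queue=[A,F,H,E] q_used=1 → run A
t=13: queue=[F,H,E] q_used=0 → run F
t=14: queue=[F,H,E] q_used=1 → run F
t=15: queue=[H,E] q_used=0 → run H
t=16: queue=[H,E] q_used=1 → run H
t=17: queue=[E] q_used=0 → run E
t=18: queue=[E] q_used=1 → run E
t=19: queue=[E] q_used=2 → run E
t=20: (idle)
t=21: (idle)
t=22: (idle)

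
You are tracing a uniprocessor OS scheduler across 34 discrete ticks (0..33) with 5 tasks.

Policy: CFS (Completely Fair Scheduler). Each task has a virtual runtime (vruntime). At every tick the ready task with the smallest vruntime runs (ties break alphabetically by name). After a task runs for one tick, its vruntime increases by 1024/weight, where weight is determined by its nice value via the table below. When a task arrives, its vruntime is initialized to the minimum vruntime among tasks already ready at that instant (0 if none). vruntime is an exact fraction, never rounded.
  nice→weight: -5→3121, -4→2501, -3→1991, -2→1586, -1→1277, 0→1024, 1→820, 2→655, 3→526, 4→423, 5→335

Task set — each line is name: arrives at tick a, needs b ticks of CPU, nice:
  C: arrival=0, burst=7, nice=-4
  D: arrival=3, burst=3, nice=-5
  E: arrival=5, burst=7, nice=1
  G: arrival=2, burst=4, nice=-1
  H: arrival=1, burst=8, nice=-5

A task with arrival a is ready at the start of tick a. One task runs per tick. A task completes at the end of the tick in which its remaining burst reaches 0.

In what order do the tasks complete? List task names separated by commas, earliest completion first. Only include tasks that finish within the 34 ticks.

completion order = D, C, H, G, E

t=0: vr[C=0] → run C
t=1: vr[C=1024/2501 H=1024/2501] → run C
t=2: vr[C=2048/2501 G=1024/2501 H=1024/2501] → run G
t=3: vr[C=2048/2501 D=1024/2501 G=3868672/3193777 H=1024/2501] → run D
t=4: vr[C=2048/2501 D=5756928/7805621 G=3868672/3193777 H=1024/2501] → run H
t=5: vr[C=2048/2501 D=5756928/7805621 E=5756928/7805621 G=3868672/3193777 H=5756928/7805621] → run D
t=6: vr[C=2048/2501 D=8317952/7805621 E=5756928/7805621 G=3868672/3193777 H=5756928/7805621] → run E
t=7: vr[C=2048/2501 D=8317952/7805621 E=77522176/39028105 G=3868672/3193777 H=5756928/7805621] → run H
t=8: vr[C=2048/2501 D=8317952/7805621 E=77522176/39028105 G=3868672/3193777 H=8317952/7805621] → run C
t=9: vr[C=3072/2501 D=8317952/7805621 E=77522176/39028105 G=3868672/3193777 H=8317952/7805621] → run D
t=10: vr[C=3072/2501 E=77522176/39028105 G=3868672/3193777 H=8317952/7805621] → run H
t=11: vr[C=3072/2501 E=77522176/39028105 G=3868672/3193777 H=10878976/7805621] → run G
t=12: vr[C=3072/2501 E=77522176/39028105 G=6429696/3193777 H=10878976/7805621] → run C
t=13: vr[C=4096/2501 E=77522176/39028105 G=6429696/3193777 H=10878976/7805621] → run H
t=14: vr[C=4096/2501 E=77522176/39028105 G=6429696/3193777 H=13440000/7805621] → run C
t=15: vr[C=5120/2501 E=77522176/39028105 G=6429696/3193777 H=13440000/7805621] → run H
t=16: vr[C=5120/2501 E=77522176/39028105 G=6429696/3193777 H=16001024/7805621] → run E
t=17: vr[C=5120/2501 E=126259712/39028105 G=6429696/3193777 H=16001024/7805621] → run G
t=18: vr[C=5120/2501 E=126259712/39028105 G=8990720/3193777 H=16001024/7805621] → run C
t=19: vr[C=6144/2501 E=126259712/39028105 G=8990720/3193777 H=16001024/7805621] → run H
t=20: vr[C=6144/2501 E=126259712/39028105 G=8990720/3193777 H=18562048/7805621] → run H
t=21: vr[C=6144/2501 E=126259712/39028105 G=8990720/3193777 H=21123072/7805621] → run C
t=22: vr[E=126259712/39028105 G=8990720/3193777 H=21123072/7805621] → run H
t=23: vr[E=126259712/39028105 G=8990720/3193777] → run G
t=24: vr[E=126259712/39028105] → run E
t=25: vr[E=174997248/39028105] → run E
t=26: vr[E=223734784/39028105] → run E
t=27: vr[E=54494464/7805621] → run E
t=28: vr[E=321209856/39028105] → run E
t=29: (idle)
t=30: (idle)
t=31: (idle)
t=32: (idle)
t=33: (idle)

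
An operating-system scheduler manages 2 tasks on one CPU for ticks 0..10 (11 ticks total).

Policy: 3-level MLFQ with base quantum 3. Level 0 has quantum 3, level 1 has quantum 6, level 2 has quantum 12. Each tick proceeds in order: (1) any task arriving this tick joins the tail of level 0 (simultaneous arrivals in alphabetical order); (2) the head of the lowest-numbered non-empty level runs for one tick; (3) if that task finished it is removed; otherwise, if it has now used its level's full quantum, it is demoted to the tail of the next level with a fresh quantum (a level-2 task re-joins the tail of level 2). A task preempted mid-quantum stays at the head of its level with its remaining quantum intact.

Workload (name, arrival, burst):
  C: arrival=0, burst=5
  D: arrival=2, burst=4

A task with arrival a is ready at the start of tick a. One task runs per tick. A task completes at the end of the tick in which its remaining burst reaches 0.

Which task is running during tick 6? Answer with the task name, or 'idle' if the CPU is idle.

t=0: L0/L1/L2 = C/-/- → run C
t=1: L0/L1/L2 = C/-/- → run C
t=2: L0/L1/L2 = CD/-/- → run C
t=3: L0/L1/L2 = D/C/- → run D
t=4: L0/L1/L2 = D/C/- → run D
t=5: L0/L1/L2 = D/C/- → run D
t=6: L0/L1/L2 = -/CD/- → run C
t=7: L0/L1/L2 = -/CD/- → run C
t=8: L0/L1/L2 = -/D/- → run D
t=9: (idle)
t=10: (idle)

running at tick 6 = C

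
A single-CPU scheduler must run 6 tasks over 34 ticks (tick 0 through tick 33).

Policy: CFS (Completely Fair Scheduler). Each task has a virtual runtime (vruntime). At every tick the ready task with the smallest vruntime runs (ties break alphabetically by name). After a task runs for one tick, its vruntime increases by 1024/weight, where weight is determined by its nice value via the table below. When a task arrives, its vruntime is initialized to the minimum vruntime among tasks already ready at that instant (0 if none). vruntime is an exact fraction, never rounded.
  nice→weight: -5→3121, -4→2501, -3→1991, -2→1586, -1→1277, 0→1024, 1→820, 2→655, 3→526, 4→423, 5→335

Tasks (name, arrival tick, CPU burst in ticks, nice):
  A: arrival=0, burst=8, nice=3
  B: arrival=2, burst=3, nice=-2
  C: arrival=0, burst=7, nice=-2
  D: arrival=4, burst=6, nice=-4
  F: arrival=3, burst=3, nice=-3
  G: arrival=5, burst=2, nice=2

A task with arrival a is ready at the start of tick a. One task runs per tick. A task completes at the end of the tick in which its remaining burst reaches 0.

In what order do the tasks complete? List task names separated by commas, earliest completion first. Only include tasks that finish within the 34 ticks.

completion order = F, B, G, D, C, A

t=0: vr[A=0 C=0] → run A
t=1: vr[A=512/263 C=0] → run C
t=2: vr[A=512/263 B=512/793 C=512/793] → run B
t=3: vr[A=512/263 B=1024/793 C=512/793 F=512/793] → run C
t=4: vr[A=512/263 B=1024/793 C=1024/793 D=512/793 F=512/793] → run D
t=5: vr[A=512/263 B=1024/793 C=1024/793 D=34304/32513 F=512/793 G=512/793] → run F
t=6: vr[A=512/263 B=1024/793 C=1024/793 D=34304/32513 F=1831424/1578863 G=512/793] → run G
t=7: vr[A=512/263 B=1024/793 C=1024/793 D=34304/32513 F=1831424/1578863 G=1147392/519415] → run D
t=8: vr[A=512/263 B=1024/793 C=1024/793 D=47616/32513 F=1831424/1578863 G=1147392/519415] → run F
t=9: vr[A=512/263 B=1024/793 C=1024/793 D=47616/32513 F=2643456/1578863 G=1147392/519415] → run B
t=10: vr[A=512/263 B=1536/793 C=1024/793 D=47616/32513 F=2643456/1578863 G=1147392/519415] → run C
t=11: vr[A=512/263 B=1536/793 C=1536/793 D=47616/32513 F=2643456/1578863 G=1147392/519415] → run D
t=12: vr[A=512/263 B=1536/793 C=1536/793 D=60928/32513 F=2643456/1578863 G=1147392/519415] → run F
t=13: vr[A=512/263 B=1536/793 C=1536/793 D=60928/32513 G=1147392/519415] → run D
t=14: vr[A=512/263 B=1536/793 C=1536/793 D=74240/32513 G=1147392/519415] → run B
t=15: vr[A=512/263 C=1536/793 D=74240/32513 G=1147392/519415] → run C
t=16: vr[A=512/263 C=2048/793 D=74240/32513 G=1147392/519415] → run A
t=17: vr[A=1024/263 C=2048/793 D=74240/32513 G=1147392/519415] → run G
t=18: vr[A=1024/263 C=2048/793 D=74240/32513] → run D
t=19: vr[A=1024/263 C=2048/793 D=87552/32513] → run C
t=20: vr[A=1024/263 C=2560/793 D=87552/32513] → run D
t=21: vr[A=1024/263 C=2560/793] → run C
t=22: vr[A=1024/263 C=3072/793] → run C
t=23: vr[A=1024/263] → run A
t=24: vr[A=1536/263] → run A
t=25: vr[A=2048/263] → run A
t=26: vr[A=2560/263] → run A
t=27: vr[A=3072/263] → run A
t=28: vr[A=3584/263] → run A
t=29: (idle)
t=30: (idle)
t=31: (idle)
t=32: (idle)
t=33: (idle)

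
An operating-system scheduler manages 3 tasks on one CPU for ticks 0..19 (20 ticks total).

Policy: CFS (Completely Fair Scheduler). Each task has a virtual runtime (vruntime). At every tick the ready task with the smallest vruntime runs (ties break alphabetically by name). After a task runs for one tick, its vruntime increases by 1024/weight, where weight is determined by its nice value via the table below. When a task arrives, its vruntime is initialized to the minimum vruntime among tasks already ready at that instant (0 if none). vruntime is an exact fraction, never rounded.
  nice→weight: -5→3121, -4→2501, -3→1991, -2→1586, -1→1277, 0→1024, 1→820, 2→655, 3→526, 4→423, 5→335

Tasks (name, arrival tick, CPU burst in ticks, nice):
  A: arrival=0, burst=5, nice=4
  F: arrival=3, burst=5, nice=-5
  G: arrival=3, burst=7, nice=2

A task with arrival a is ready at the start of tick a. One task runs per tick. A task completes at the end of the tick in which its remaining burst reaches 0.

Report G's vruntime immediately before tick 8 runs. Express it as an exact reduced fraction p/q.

t=0: vr[A=0] → run A
t=1: vr[A=1024/423] → run A
t=2: vr[A=2048/423] → run A
t=3: vr[A=1024/141 F=1024/141 G=1024/141] → run A
t=4: vr[A=4096/423 F=1024/141 G=1024/141] → run F
t=5: vr[A=4096/423 F=3340288/440061 G=1024/141] → run G
t=6: vr[A=4096/423 F=3340288/440061 G=815104/92355] → run F
t=7: vr[A=4096/423 F=3484672/440061 G=815104/92355] → run F
t=8: vr[A=4096/423 F=3629056/440061 G=815104/92355] → run F
t=9: vr[A=4096/423 F=3773440/440061 G=815104/92355] → run F
t=10: vr[A=4096/423 G=815104/92355] → run G
t=11: vr[A=4096/423 G=959488/92355] → run A
t=12: vr[G=959488/92355] → run G
t=13: vr[G=1103872/92355] → run G
t=14: vr[G=1248256/92355] → run G
t=15: vr[G=278528/18471] → run G
t=16: vr[G=1537024/92355] → run G
t=17: (idle)
t=18: (idle)
t=19: (idle)

vruntime(G, start of tick 8) = 815104/92355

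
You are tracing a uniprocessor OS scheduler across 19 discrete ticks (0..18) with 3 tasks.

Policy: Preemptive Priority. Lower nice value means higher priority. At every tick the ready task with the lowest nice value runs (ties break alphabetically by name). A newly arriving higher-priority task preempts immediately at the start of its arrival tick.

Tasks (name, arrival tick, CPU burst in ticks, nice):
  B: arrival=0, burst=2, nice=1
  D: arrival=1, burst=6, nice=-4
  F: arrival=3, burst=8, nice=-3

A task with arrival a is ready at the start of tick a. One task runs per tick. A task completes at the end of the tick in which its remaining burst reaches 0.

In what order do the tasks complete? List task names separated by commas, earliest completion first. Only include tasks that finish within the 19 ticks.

t=0: ready={B} → run B
t=1: ready={B,D} → run D
t=2: ready={B,D} → run D
t=3: ready={B,D,F} → run D
t=4: ready={B,D,F} → run D
t=5: ready={B,D,F} → run D
t=6: ready={B,D,F} → run D
t=7: ready={B,F} → run F
t=8: ready={B,F} → run F
t=9: ready={B,F} → run F
t=10: ready={B,F} → run F
t=11: ready={B,F} → run F
t=12: ready={B,F} → run F
t=13: ready={B,F} → run F
t=14: ready={B,F} → run F
t=15: ready={B} → run B
t=16: (idle)
t=17: (idle)
t=18: (idle)

completion order = D, F, B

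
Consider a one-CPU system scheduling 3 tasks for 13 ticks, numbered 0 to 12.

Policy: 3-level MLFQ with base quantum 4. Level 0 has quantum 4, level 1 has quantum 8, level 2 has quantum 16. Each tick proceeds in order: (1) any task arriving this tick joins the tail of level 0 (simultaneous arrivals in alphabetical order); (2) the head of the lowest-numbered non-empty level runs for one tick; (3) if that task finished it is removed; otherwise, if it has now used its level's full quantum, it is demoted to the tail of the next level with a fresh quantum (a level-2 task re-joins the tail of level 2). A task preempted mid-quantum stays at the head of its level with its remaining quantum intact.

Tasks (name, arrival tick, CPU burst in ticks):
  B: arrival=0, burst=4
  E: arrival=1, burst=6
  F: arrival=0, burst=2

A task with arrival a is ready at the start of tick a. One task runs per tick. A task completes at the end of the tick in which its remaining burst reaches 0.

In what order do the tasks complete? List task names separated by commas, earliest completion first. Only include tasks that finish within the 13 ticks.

t=0: L0/L1/L2 = BF/-/- → run B
t=1: L0/L1/L2 = BFE/-/- → run B
t=2: L0/L1/L2 = BFE/-/- → run B
t=3: L0/L1/L2 = BFE/-/- → run B
t=4: L0/L1/L2 = FE/-/- → run F
t=5: L0/L1/L2 = FE/-/- → run F
t=6: L0/L1/L2 = E/-/- → run E
t=7: L0/L1/L2 = E/-/- → run E
t=8: L0/L1/L2 = E/-/- → run E
t=9: L0/L1/L2 = E/-/- → run E
t=10: L0/L1/L2 = -/E/- → run E
t=11: L0/L1/L2 = -/E/- → run E
t=12: (idle)

completion order = B, F, E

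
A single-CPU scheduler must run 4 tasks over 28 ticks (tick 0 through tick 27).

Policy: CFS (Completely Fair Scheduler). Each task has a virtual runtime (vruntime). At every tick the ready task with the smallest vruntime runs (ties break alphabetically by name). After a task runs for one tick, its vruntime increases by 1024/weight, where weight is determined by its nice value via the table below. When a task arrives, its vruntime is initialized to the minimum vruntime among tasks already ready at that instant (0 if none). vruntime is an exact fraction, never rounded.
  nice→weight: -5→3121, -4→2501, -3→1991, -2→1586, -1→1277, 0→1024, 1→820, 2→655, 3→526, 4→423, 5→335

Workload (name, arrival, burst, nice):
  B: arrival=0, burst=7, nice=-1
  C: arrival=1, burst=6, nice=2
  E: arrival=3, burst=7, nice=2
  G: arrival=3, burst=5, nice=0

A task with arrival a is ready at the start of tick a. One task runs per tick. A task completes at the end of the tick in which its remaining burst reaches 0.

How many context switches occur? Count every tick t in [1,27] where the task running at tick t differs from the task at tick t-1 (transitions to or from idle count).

context switches = 23

t=0: vr[B=0] → run B
t=1: vr[B=1024/1277 C=1024/1277] → run B
t=2: vr[B=2048/1277 C=1024/1277] → run C
t=3: vr[B=2048/1277 C=1978368/836435 E=2048/1277 G=2048/1277] → run B
t=4: vr[B=3072/1277 C=1978368/836435 E=2048/1277 G=2048/1277] → run E
t=5: vr[B=3072/1277 C=1978368/836435 E=2649088/836435 G=2048/1277] → run G
t=6: vr[B=3072/1277 C=1978368/836435 E=2649088/836435 G=3325/1277] → run C
t=7: vr[B=3072/1277 C=3286016/836435 E=2649088/836435 G=3325/1277] → run B
t=8: vr[B=4096/1277 C=3286016/836435 E=2649088/836435 G=3325/1277] → run G
t=9: vr[B=4096/1277 C=3286016/836435 E=2649088/836435 G=4602/1277] → run E
t=10: vr[B=4096/1277 C=3286016/836435 E=3956736/836435 G=4602/1277] → run B
t=11: vr[B=5120/1277 C=3286016/836435 E=3956736/836435 G=4602/1277] → run G
t=12: vr[B=5120/1277 C=3286016/836435 E=3956736/836435 G=5879/1277] → run C
t=13: vr[B=5120/1277 C=4593664/836435 E=3956736/836435 G=5879/1277] → run B
t=14: vr[B=6144/1277 C=4593664/836435 E=3956736/836435 G=5879/1277] → run G
t=15: vr[B=6144/1277 C=4593664/836435 E=3956736/836435 G=7156/1277] → run E
t=16: vr[B=6144/1277 C=4593664/836435 E=5264384/836435 G=7156/1277] → run B
t=17: vr[C=4593664/836435 E=5264384/836435 G=7156/1277] → run C
t=18: vr[C=5901312/836435 E=5264384/836435 G=7156/1277] → run G
t=19: vr[C=5901312/836435 E=5264384/836435] → run E
t=20: vr[C=5901312/836435 E=6572032/836435] → run C
t=21: vr[C=1441792/167287 E=6572032/836435] → run E
t=22: vr[C=1441792/167287 E=1575936/167287] → run C
t=23: vr[E=1575936/167287] → run E
t=24: vr[E=9187328/836435] → run E
t=25: (idle)
t=26: (idle)
t=27: (idle)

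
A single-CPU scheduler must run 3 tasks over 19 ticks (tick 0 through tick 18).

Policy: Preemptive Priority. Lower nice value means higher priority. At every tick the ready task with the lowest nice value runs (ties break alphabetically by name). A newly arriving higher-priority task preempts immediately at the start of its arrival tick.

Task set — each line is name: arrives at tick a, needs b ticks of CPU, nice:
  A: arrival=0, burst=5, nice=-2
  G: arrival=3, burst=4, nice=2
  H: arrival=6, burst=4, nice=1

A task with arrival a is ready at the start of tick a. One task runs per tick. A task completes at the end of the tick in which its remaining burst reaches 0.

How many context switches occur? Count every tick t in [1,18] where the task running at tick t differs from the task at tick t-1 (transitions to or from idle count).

t=0: ready={A} → run A
t=1: ready={A} → run A
t=2: ready={A} → run A
t=3: ready={A,G} → run A
t=4: ready={A,G} → run A
t=5: ready={G} → run G
t=6: ready={G,H} → run H
t=7: ready={G,H} → run H
t=8: ready={G,H} → run H
t=9: ready={G,H} → run H
t=10: ready={G} → run G
t=11: ready={G} → run G
t=12: ready={G} → run G
t=13: (idle)
t=14: (idle)
t=15: (idle)
t=16: (idle)
t=17: (idle)
t=18: (idle)

context switches = 4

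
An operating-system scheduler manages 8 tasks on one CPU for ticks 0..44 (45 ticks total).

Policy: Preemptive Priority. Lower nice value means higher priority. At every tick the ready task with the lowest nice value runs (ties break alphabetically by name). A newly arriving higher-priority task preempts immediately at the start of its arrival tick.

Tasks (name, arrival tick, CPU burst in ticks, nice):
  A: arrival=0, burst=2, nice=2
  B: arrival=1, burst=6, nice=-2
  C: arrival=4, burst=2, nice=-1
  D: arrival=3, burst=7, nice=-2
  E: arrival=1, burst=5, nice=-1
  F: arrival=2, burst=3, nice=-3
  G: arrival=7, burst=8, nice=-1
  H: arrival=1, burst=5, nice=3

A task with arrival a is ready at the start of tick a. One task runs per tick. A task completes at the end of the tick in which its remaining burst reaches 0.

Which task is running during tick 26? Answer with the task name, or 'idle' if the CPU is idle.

t=0: ready={A} → run A
t=1: ready={A,B,E,H} → run B
t=2: ready={A,B,E,F,H} → run F
t=3: ready={A,B,D,E,F,H} → run F
t=4: ready={A,B,C,D,E,F,H} → run F
t=5: ready={A,B,C,D,E,H} → run B
t=6: ready={A,B,C,D,E,H} → run B
t=7: ready={A,B,C,D,E,G,H} → run B
t=8: ready={A,B,C,D,E,G,H} → run B
t=9: ready={A,B,C,D,E,G,H} → run B
t=10: ready={A,C,D,E,G,H} → run D
t=11: ready={A,C,D,E,G,H} → run D
t=12: ready={A,C,D,E,G,H} → run D
t=13: ready={A,C,D,E,G,H} → run D
t=14: ready={A,C,D,E,G,H} → run D
t=15: ready={A,C,D,E,G,H} → run D
t=16: ready={A,C,D,E,G,H} → run D
t=17: ready={A,C,E,G,H} → run C
t=18: ready={A,C,E,G,H} → run C
t=19: ready={A,E,G,H} → run E
t=20: ready={A,E,G,H} → run E
t=21: ready={A,E,G,H} → run E
t=22: ready={A,E,G,H} → run E
t=23: ready={A,E,G,H} → run E
t=24: ready={A,G,H} → run G
t=25: ready={A,G,H} → run G
t=26: ready={A,G,H} → run G
t=27: ready={A,G,H} → run G
t=28: ready={A,G,H} → run G
t=29: ready={A,G,H} → run G
t=30: ready={A,G,H} → run G
t=31: ready={A,G,H} → run G
t=32: ready={A,H} → run A
t=33: ready={H} → run H
t=34: ready={H} → run H
t=35: ready={H} → run H
t=36: ready={H} → run H
t=37: ready={H} → run H
t=38: (idle)
t=39: (idle)
t=40: (idle)
t=41: (idle)
t=42: (idle)
t=43: (idle)
t=44: (idle)

running at tick 26 = G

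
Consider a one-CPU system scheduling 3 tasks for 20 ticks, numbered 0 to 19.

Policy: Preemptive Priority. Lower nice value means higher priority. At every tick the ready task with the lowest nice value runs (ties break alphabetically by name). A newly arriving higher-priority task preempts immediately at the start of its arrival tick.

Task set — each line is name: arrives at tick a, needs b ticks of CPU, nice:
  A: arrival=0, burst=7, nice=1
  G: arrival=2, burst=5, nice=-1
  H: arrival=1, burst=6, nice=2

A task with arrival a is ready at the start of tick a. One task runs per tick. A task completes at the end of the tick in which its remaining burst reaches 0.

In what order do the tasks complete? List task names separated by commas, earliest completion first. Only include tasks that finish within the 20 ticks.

t=0: ready={A} → run A
t=1: ready={A,H} → run A
t=2: ready={A,G,H} → run G
t=3: ready={A,G,H} → run G
t=4: ready={A,G,H} → run G
t=5: ready={A,G,H} → run G
t=6: ready={A,G,H} → run G
t=7: ready={A,H} → run A
t=8: ready={A,H} → run A
t=9: ready={A,H} → run A
t=10: ready={A,H} → run A
t=11: ready={A,H} → run A
t=12: ready={H} → run H
t=13: ready={H} → run H
t=14: ready={H} → run H
t=15: ready={H} → run H
t=16: ready={H} → run H
t=17: ready={H} → run H
t=18: (idle)
t=19: (idle)

completion order = G, A, H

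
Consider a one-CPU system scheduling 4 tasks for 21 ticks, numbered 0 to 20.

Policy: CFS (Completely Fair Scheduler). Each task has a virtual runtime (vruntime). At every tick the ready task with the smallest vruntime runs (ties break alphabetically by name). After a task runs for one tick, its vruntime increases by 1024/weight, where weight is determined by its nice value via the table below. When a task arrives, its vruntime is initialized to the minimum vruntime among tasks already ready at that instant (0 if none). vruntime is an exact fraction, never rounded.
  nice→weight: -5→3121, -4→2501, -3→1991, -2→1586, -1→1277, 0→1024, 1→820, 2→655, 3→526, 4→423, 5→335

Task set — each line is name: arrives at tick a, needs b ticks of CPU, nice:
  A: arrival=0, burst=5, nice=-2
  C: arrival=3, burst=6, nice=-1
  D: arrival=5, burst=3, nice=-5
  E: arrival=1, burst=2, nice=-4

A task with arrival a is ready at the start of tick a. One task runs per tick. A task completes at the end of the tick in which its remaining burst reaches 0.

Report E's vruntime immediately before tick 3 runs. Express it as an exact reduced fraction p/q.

vruntime(E, start of tick 3) = 34304/32513

t=0: vr[A=0] → run A
t=1: vr[A=512/793 E=512/793] → run A
t=2: vr[A=1024/793 E=512/793] → run E
t=3: vr[A=1024/793 C=34304/32513 E=34304/32513] → run C
t=4: vr[A=1024/793 C=77099520/41519101 E=34304/32513] → run E
t=5: vr[A=1024/793 C=77099520/41519101 D=1024/793] → run A
t=6: vr[A=1536/793 C=77099520/41519101 D=1024/793] → run D
t=7: vr[A=1536/793 C=77099520/41519101 D=4007936/2474953] → run D
t=8: vr[A=1536/793 C=77099520/41519101 D=4819968/2474953] → run C
t=9: vr[A=1536/793 C=110392832/41519101 D=4819968/2474953] → run A
t=10: vr[A=2048/793 C=110392832/41519101 D=4819968/2474953] → run D
t=11: vr[A=2048/793 C=110392832/41519101] → run A
t=12: vr[C=110392832/41519101] → run C
t=13: vr[C=143686144/41519101] → run C
t=14: vr[C=176979456/41519101] → run C
t=15: vr[C=210272768/41519101] → run C
t=16: (idle)
t=17: (idle)
t=18: (idle)
t=19: (idle)
t=20: (idle)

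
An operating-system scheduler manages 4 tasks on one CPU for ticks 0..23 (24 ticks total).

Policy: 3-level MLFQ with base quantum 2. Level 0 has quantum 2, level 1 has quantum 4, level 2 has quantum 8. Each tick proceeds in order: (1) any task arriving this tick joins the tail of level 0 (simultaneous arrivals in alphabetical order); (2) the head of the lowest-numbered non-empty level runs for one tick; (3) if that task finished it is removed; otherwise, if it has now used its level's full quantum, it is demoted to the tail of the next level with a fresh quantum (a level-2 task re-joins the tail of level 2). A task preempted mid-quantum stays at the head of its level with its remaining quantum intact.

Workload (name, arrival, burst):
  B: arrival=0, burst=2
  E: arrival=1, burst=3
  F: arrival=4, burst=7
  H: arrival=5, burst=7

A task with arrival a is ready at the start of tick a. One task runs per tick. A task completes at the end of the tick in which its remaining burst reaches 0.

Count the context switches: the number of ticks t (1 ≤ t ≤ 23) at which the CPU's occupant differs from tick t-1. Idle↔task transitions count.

context switches = 9

t=0: L0/L1/L2 = B/-/- → run B
t=1: L0/L1/L2 = BE/-/- → run B
t=2: L0/L1/L2 = E/-/- → run E
t=3: L0/L1/L2 = E/-/- → run E
t=4: L0/L1/L2 = F/E/- → run F
t=5: L0/L1/L2 = FH/E/- → run F
t=6: L0/L1/L2 = H/EF/- → run H
t=7: L0/L1/L2 = H/EF/- → run H
t=8: L0/L1/L2 = -/EFH/- → run E
t=9: L0/L1/L2 = -/FH/- → run F
t=10: L0/L1/L2 = -/FH/- → run F
t=11: L0/L1/L2 = -/FH/- → run F
t=12: L0/L1/L2 = -/FH/- → run F
t=13: L0/L1/L2 = -/H/F → run H
t=14: L0/L1/L2 = -/H/F → run H
t=15: L0/L1/L2 = -/H/F → run H
t=16: L0/L1/L2 = -/H/F → run H
t=17: L0/L1/L2 = -/-/FH → run F
t=18: L0/L1/L2 = -/-/H → run H
t=19: (idle)
t=20: (idle)
t=21: (idle)
t=22: (idle)
t=23: (idle)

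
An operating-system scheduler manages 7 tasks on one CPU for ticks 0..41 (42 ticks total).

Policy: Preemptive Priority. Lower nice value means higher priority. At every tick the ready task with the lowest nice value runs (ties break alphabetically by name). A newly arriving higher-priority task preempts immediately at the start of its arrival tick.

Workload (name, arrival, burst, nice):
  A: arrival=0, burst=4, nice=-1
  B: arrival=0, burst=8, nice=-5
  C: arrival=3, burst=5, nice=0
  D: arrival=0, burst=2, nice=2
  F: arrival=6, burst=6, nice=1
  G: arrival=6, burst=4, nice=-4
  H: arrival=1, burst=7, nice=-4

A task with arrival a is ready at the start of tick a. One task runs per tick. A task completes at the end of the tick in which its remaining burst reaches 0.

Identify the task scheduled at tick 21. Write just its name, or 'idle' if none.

running at tick 21 = A

t=0: ready={A,B,D} → run B
t=1: ready={A,B,D,H} → run B
t=2: ready={A,B,D,H} → run B
t=3: ready={A,B,C,D,H} → run B
t=4: ready={A,B,C,D,H} → run B
t=5: ready={A,B,C,D,H} → run B
t=6: ready={A,B,C,D,F,G,H} → run B
t=7: ready={A,B,C,D,F,G,H} → run B
t=8: ready={A,C,D,F,G,H} → run G
t=9: ready={A,C,D,F,G,H} → run G
t=10: ready={A,C,D,F,G,H} → run G
t=11: ready={A,C,D,F,G,H} → run G
t=12: ready={A,C,D,F,H} → run H
t=13: ready={A,C,D,F,H} → run H
t=14: ready={A,C,D,F,H} → run H
t=15: ready={A,C,D,F,H} → run H
t=16: ready={A,C,D,F,H} → run H
t=17: ready={A,C,D,F,H} → run H
t=18: ready={A,C,D,F,H} → run H
t=19: ready={A,C,D,F} → run A
t=20: ready={A,C,D,F} → run A
t=21: ready={A,C,D,F} → run A
t=22: ready={A,C,D,F} → run A
t=23: ready={C,D,F} → run C
t=24: ready={C,D,F} → run C
t=25: ready={C,D,F} → run C
t=26: ready={C,D,F} → run C
t=27: ready={C,D,F} → run C
t=28: ready={D,F} → run F
t=29: ready={D,F} → run F
t=30: ready={D,F} → run F
t=31: ready={D,F} → run F
t=32: ready={D,F} → run F
t=33: ready={D,F} → run F
t=34: ready={D} → run D
t=35: ready={D} → run D
t=36: (idle)
t=37: (idle)
t=38: (idle)
t=39: (idle)
t=40: (idle)
t=41: (idle)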